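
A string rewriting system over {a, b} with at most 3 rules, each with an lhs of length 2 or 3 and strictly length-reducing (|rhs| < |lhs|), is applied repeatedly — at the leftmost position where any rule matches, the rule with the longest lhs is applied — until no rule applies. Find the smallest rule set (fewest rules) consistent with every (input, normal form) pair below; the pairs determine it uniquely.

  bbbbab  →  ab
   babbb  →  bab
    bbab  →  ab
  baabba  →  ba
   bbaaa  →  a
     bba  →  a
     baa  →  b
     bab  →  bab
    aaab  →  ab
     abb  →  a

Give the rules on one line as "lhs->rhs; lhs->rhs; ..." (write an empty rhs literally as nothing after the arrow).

  | bbbbab => bbab => ab
  | babbb => bab
  | bbab => ab
  | baabba => bbba => ba

aa->; bb->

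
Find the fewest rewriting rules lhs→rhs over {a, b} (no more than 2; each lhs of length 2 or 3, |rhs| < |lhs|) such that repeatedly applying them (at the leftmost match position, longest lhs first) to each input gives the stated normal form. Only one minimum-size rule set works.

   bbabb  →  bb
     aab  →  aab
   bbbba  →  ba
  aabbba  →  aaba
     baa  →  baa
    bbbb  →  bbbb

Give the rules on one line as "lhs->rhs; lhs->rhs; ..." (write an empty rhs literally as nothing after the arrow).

bab->b; bba->ba

  | bbabb => babb => bb
  | aab
  | bbbba => bbba => bba => ba
  | aabbba => aabba => aaba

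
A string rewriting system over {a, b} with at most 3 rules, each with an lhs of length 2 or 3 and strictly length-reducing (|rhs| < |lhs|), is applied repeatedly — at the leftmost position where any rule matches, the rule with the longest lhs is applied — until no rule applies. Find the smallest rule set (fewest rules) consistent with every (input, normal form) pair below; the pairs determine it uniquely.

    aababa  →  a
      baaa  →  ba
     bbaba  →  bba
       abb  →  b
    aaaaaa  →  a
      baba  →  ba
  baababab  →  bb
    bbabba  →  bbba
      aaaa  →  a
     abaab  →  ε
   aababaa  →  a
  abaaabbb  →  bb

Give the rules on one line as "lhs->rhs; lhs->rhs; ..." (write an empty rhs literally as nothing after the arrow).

aa->a; ab->; baa->b

  | aababa => ababa => aba => a
  | baaa => ba
  | bbaba => bba
  | abb => b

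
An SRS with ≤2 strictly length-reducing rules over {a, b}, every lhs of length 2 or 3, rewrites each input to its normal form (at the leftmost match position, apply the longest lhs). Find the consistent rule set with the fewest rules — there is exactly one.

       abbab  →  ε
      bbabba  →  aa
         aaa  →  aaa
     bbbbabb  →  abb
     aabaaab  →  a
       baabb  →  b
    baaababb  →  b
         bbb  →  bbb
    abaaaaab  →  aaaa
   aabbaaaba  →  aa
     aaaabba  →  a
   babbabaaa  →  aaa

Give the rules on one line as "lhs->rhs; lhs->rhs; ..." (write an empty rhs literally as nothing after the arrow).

  | abbab => abab => aab => ε
  | bbabba => babba => abba => aba => aa
  | aaa
  | bbbbabb => bbbabb => bbabb => babb => abb

aab->; ba->a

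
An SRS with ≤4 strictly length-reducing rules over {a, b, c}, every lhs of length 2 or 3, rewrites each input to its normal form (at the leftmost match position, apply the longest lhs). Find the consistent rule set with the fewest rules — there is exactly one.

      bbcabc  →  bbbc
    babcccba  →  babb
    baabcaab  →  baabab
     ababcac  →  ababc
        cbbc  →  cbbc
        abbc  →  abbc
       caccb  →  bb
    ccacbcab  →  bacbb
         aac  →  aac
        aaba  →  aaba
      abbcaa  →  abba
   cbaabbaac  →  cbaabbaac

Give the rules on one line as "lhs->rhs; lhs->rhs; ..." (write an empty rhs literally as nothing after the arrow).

bcb->bc; ca->; cc->b

  | bbcabc => bbbc
  | babcccba => babbcba => babbca => babb
  | baabcaab => baabab
  | ababcac => ababc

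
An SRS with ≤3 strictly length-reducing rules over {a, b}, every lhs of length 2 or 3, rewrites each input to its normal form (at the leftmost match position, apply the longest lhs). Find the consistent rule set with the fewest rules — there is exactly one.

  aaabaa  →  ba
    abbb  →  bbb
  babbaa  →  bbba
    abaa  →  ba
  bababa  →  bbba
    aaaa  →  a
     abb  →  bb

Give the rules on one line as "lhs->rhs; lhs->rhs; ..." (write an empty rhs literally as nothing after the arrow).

  | aaabaa => aabaa => abaa => baa => ba
  | abbb => bbb
  | babbaa => bbbaa => bbba
  | abaa => baa => ba

aa->a; ab->b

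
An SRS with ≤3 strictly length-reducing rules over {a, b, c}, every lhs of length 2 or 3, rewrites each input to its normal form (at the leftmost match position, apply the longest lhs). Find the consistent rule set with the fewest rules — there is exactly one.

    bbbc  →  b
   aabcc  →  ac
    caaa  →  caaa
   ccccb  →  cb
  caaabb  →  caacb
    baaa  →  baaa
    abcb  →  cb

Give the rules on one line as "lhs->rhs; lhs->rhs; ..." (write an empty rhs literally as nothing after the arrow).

ab->c; bbc->; cc->c

  | bbbc => b
  | aabcc => accc => acc => ac
  | caaa
  | ccccb => cccb => ccb => cb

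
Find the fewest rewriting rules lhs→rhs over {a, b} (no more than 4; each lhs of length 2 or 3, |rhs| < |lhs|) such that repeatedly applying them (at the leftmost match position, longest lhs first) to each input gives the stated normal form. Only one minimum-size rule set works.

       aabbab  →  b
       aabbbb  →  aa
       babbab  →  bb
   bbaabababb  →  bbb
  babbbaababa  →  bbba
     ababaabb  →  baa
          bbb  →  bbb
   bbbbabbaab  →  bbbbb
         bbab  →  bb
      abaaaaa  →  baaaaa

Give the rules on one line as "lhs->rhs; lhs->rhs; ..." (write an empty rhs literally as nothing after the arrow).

ab->b; abb->a; bab->b

  | aabbab => aaab => aab => ab => b
  | aabbbb => aabb => aa
  | babbab => bbab => bb
  | bbaabababb => bbabababb => bbababb => bbabb => bbb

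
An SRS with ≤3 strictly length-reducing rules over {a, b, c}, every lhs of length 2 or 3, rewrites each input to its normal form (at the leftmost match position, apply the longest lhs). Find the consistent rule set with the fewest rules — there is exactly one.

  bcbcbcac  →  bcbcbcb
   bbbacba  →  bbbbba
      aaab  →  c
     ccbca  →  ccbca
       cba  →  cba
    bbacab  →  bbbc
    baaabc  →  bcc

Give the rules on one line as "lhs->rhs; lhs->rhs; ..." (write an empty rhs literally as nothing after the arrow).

  | bcbcbcac => bcbcbcb
  | bbbacba => bbbbba
  | aaab => aac => ab => c
  | ccbca

ab->c; ac->b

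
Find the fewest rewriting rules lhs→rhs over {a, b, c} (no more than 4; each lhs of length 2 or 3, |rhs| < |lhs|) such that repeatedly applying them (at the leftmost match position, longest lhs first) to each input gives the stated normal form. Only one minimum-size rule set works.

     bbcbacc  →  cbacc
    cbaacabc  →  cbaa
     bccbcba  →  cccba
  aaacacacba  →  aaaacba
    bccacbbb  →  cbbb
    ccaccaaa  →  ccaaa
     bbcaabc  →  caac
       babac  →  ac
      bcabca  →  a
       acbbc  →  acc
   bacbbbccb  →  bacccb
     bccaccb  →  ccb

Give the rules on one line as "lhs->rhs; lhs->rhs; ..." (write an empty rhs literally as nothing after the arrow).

  | bbcbacc => bcbacc => cbacc
  | cbaacabc => cbaacac => cbaa
  | bccbcba => ccbcba => cccba
  | aaacacacba => aaaacba

bab->; bc->c; cac->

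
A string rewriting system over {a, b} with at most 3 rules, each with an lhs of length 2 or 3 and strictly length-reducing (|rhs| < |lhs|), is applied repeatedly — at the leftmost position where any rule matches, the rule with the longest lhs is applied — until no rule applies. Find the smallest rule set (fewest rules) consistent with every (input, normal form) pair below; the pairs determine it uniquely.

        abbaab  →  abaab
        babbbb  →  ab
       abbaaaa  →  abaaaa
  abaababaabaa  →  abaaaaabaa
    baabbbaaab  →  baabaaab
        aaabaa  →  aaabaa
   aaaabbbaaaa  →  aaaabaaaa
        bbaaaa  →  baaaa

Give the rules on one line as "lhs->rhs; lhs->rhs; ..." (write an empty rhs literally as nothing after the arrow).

  | abbaab => abaab
  | babbbb => abbb => abb => ab
  | abbaaaa => abaaaa
  | abaababaabaa => abaaaaabaa

bab->a; bb->b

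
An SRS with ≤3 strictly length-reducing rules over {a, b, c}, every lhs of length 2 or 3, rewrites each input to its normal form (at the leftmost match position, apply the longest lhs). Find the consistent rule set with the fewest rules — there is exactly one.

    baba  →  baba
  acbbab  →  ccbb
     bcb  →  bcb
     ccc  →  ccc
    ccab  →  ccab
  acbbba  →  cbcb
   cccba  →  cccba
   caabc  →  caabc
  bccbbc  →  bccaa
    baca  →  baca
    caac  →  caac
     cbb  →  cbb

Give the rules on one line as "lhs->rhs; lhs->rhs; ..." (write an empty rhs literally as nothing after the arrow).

acb->cb; bba->cb; bbc->aa

  | baba
  | acbbab => cbbab => ccbb
  | bcb
  | ccc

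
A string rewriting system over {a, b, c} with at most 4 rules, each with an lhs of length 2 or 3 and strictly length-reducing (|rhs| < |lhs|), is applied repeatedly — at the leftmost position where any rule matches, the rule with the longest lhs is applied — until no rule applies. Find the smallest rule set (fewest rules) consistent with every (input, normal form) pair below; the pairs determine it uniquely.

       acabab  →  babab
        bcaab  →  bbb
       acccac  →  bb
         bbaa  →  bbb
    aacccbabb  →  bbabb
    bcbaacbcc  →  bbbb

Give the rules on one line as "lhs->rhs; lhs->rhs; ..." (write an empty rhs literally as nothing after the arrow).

  | acabab => babab
  | bcaab => baab => bbb
  | acccac => bccac => bcac => bac => bb
  | bbaa => bbb

aa->b; ac->b; bc->b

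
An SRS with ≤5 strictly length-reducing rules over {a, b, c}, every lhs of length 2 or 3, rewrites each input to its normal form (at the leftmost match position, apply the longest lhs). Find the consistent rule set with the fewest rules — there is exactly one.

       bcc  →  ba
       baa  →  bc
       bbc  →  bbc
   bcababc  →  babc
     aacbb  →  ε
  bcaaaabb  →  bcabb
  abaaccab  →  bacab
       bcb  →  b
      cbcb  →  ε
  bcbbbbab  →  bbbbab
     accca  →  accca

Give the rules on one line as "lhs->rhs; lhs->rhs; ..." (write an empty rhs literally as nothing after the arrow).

aa->c; aba->ba; bcc->ba; cb->

  | bcc => ba
  | baa => bc
  | bbc
  | bcababc => bcbabc => babc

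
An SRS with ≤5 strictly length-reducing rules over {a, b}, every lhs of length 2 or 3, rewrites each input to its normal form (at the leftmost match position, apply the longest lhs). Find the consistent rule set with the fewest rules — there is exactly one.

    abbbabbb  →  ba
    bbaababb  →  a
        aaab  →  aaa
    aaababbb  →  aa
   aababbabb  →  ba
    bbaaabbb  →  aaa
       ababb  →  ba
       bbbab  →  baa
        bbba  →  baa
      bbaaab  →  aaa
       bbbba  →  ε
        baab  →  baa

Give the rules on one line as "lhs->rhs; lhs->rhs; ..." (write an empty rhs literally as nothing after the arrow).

  | abbbabbb => abbabbb => ababbb => bbbb => bab => ba
  | bbaababb => aababb => abbb => abb => ab => a
  | aaab => aaa
  | aaababbb => aabbbb => aabbb => aabb => aab => aa

ab->a; aba->b; bb->; bbb->ba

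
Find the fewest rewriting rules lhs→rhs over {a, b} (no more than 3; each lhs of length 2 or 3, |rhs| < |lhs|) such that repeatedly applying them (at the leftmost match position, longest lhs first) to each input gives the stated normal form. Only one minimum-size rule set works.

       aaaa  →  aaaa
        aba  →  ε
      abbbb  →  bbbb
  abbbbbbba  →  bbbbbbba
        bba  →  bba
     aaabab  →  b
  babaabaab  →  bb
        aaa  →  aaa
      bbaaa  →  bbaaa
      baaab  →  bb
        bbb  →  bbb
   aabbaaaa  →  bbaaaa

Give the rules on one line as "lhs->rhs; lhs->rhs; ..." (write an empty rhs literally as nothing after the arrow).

  | aaaa
  | aba => ε
  | abbbb => bbbb
  | abbbbbbba => bbbbbbba

ab->b; aba->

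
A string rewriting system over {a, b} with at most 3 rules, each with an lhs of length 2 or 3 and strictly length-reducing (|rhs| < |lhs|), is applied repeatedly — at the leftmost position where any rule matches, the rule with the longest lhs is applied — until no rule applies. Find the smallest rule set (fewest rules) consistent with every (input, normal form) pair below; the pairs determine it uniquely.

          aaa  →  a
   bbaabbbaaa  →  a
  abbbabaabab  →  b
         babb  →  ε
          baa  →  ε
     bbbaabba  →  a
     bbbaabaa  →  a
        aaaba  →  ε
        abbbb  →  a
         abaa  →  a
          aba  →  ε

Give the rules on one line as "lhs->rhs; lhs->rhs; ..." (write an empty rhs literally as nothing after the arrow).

aa->; ba->a; bb->a

  | aaa => a
  | bbaabbbaaa => aaabbbaaa => abbbaaa => aabaaa => baaa => aaa => a
  | abbbabaabab => aababaabab => babaabab => abaabab => aaabab => abab => aab => b
  | babb => abb => aa => ε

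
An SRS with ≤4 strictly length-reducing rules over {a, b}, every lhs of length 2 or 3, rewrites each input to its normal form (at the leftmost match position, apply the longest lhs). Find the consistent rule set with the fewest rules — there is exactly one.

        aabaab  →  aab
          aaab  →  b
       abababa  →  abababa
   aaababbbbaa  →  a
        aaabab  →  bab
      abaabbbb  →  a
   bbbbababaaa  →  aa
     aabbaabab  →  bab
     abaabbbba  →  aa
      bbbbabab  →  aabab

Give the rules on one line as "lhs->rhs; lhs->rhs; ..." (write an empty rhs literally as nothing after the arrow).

  | aabaab => aab
  | aaab => b
  | abababa
  | aaababbbbaa => babbbbaa => bbbbbaa => abbbaa => bbbaa => abaa => a

aaa->; abb->bb; baa->; bb->a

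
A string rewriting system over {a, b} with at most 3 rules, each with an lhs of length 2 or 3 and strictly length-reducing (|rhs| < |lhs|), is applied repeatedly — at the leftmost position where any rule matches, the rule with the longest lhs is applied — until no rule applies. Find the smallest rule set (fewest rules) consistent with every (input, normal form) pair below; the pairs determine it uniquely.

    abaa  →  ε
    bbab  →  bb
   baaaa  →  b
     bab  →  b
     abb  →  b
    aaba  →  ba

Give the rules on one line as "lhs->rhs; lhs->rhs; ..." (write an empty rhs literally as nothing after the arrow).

  | abaa => aa => ε
  | bbab => bb
  | baaaa => baa => b
  | bab => b

aa->; ab->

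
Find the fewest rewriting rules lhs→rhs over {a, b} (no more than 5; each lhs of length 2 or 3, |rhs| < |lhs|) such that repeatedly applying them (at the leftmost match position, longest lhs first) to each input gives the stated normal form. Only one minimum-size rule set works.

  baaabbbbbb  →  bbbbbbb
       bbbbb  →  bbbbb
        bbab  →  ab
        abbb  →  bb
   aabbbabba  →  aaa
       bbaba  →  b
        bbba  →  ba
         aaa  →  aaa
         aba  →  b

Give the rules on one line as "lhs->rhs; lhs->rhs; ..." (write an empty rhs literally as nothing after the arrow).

  | baaabbbbbb => babbbbbbb => baabbbbb => bbbbbbb
  | bbbbb
  | bbab => ab
  | abbb => aab => bb

aab->bb; aba->b; abb->aa; bba->a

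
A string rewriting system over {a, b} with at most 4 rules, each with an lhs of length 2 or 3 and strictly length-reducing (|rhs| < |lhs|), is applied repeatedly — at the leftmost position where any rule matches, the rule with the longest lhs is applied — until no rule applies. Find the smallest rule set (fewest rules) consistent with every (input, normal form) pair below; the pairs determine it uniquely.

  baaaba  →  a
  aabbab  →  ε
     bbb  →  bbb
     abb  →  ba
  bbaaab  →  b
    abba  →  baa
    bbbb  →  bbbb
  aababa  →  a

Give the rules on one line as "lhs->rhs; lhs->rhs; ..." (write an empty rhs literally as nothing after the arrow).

  | baaaba => baaba => baba => a
  | aabbab => abaab => baab => bab => ε
  | bbb
  | abb => ba

ab->b; abb->ba; bab->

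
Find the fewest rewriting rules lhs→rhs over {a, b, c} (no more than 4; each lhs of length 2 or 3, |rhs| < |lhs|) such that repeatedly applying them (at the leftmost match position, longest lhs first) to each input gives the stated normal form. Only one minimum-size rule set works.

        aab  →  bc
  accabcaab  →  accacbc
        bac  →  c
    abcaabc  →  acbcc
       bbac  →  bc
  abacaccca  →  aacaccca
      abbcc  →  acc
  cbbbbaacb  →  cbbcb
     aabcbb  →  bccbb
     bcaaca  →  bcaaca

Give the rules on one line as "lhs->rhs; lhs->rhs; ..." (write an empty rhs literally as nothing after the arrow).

  | aab => bc
  | accabcaab => accacaab => accacbc
  | bac => c
  | abcaabc => acaabc => acbcc

aab->bc; ab->a; ba->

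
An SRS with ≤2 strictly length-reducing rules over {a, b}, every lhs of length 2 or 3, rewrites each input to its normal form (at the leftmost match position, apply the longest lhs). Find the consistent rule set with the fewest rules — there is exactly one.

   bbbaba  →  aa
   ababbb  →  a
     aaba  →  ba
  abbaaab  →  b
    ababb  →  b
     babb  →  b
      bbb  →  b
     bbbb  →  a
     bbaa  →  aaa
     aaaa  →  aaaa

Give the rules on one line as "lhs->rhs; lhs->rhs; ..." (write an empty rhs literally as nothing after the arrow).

ab->b; bb->a

  | bbbaba => ababa => baba => bba => aa
  | ababbb => babbb => bbbb => abb => bb => a
  | aaba => aba => ba
  | abbaaab => bbaaab => aaaab => aaab => aab => ab => b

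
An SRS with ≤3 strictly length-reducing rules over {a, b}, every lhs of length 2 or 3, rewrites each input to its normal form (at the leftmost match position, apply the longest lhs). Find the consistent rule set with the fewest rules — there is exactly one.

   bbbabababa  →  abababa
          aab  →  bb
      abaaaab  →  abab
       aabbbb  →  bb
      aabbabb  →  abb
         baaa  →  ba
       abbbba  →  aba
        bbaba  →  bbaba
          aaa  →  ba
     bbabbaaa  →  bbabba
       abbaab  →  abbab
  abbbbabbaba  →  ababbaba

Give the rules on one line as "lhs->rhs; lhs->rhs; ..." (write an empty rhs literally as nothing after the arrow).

aa->b; baa->ba; bbb->

  | bbbabababa => abababa
  | aab => bb
  | abaaaab => abaaab => abaab => abab
  | aabbbb => bbbbb => bb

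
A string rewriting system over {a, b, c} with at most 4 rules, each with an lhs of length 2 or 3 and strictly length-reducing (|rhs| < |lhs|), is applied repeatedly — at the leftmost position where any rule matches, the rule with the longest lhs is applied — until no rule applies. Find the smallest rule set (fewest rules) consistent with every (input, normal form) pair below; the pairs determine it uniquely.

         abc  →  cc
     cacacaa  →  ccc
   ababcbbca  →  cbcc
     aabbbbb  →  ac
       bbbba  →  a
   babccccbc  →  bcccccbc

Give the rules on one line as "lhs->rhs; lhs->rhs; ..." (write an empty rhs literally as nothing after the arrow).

  | abc => cc
  | cacacaa => ccacaa => cccaa => ccca => ccc
  | ababcbbca => cabcbbca => cbcbbca => cbcca => cbcc
  | aabbbbb => acbbbb => acbb => ac

ab->c; bb->; ca->c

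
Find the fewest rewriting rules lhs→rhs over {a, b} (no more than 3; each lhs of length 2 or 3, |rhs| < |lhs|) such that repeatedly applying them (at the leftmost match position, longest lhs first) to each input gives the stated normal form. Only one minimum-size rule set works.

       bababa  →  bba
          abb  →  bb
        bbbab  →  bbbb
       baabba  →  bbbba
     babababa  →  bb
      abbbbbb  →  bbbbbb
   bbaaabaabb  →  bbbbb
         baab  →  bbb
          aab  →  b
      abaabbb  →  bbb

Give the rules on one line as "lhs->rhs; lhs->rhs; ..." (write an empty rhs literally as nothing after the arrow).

  | bababa => bba
  | abb => bb
  | bbbab => bbbb
  | baabba => bbbba

ab->b; aba->; baa->bb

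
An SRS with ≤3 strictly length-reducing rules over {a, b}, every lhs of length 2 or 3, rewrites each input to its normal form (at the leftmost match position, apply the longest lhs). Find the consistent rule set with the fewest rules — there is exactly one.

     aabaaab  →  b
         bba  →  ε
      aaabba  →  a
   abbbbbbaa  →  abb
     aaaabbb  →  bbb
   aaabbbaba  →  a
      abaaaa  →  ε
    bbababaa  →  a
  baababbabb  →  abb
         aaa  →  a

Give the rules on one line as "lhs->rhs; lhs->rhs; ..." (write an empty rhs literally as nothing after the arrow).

  | aabaaab => baaab => aab => b
  | bba => ε
  | aaabba => abba => a
  | abbbbbbaa => abbbba => abb

aa->; ba->; bba->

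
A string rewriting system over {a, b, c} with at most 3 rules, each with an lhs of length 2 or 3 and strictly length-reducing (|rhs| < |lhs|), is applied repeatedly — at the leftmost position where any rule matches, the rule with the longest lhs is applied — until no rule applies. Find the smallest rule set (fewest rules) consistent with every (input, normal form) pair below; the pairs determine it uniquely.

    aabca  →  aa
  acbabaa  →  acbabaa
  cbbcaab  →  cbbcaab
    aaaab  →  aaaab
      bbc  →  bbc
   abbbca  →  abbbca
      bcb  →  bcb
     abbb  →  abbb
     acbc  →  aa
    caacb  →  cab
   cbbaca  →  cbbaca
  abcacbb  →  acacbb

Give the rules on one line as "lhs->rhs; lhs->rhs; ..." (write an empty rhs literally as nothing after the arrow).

  | aabca => aaca => aa
  | acbabaa
  | cbbcaab
  | aaaab

aac->a; abc->ac; cbc->a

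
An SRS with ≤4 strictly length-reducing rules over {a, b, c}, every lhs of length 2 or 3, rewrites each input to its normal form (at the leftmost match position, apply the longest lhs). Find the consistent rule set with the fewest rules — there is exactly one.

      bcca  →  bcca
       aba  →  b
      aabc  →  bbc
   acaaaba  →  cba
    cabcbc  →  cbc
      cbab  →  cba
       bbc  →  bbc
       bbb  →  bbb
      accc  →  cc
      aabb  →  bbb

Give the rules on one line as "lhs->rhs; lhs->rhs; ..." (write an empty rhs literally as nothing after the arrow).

  | bcca
  | aba => aa => b
  | aabc => bbc
  | acaaaba => aaaba => cba

aa->b; aaa->c; ab->a; ac->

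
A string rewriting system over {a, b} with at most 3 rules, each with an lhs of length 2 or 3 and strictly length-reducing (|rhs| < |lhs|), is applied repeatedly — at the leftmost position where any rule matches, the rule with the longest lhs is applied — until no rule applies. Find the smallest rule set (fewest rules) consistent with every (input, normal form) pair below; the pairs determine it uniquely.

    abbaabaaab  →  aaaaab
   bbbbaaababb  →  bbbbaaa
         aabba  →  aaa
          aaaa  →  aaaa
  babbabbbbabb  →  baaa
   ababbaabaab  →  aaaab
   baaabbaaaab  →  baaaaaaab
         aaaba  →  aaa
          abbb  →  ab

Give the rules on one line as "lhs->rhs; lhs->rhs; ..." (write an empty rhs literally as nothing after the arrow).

  | abbaabaaab => aaabaaab => aaaaab
  | bbbbaaababb => bbbbaaabb => bbbbaaa
  | aabba => aaa
  | aaaa

aba->a; abb->a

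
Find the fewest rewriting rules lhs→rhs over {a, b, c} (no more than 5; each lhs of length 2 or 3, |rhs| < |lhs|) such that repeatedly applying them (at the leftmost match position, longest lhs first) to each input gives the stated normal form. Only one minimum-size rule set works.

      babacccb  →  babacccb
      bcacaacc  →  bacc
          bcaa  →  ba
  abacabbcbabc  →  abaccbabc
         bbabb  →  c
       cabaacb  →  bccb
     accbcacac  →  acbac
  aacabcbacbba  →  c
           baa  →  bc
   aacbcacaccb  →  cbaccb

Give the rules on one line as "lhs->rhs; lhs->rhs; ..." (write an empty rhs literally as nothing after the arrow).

  | babacccb
  | bcacaacc => bcaacc => bacc
  | bcaa => ba
  | abacabbcbabc => ababbcbabc => abaccbabc

aa->c; bb->c; ca->; cbc->b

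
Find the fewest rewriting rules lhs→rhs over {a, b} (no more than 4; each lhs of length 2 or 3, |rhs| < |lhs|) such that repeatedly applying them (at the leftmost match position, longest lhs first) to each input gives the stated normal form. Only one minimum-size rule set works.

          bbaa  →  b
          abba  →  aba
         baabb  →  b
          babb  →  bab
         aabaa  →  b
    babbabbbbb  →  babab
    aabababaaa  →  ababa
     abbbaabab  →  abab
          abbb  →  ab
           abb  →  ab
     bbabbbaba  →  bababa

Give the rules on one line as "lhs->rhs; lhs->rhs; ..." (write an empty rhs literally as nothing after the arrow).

  | bbaa => baa => bb => b
  | abba => aba
  | baabb => bb => b
  | babb => bab

aa->b; aab->; bb->b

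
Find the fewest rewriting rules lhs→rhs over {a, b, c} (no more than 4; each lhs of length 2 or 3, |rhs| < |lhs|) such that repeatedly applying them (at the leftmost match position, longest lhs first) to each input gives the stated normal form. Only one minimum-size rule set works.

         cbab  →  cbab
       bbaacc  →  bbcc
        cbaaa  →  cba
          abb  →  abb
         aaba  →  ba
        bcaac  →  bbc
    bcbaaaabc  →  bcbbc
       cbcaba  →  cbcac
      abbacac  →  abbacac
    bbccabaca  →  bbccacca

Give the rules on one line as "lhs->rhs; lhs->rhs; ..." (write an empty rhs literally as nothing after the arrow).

  | cbab
  | bbaacc => bbcc
  | cbaaa => cba
  | abb

aa->; aba->ac; caa->b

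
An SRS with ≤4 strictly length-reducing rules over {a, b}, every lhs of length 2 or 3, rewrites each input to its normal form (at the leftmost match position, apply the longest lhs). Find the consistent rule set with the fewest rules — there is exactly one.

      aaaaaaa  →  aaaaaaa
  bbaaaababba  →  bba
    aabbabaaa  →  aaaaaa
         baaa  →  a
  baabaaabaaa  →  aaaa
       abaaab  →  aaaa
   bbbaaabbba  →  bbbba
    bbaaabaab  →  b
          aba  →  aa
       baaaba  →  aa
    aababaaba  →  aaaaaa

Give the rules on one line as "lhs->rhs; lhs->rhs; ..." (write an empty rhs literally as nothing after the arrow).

ab->a; baa->; bab->b

  | aaaaaaa
  | bbaaaababba => baababba => babba => bba
  | aabbabaaa => aababaaa => aaabaaa => aaaaaa
  | baaa => a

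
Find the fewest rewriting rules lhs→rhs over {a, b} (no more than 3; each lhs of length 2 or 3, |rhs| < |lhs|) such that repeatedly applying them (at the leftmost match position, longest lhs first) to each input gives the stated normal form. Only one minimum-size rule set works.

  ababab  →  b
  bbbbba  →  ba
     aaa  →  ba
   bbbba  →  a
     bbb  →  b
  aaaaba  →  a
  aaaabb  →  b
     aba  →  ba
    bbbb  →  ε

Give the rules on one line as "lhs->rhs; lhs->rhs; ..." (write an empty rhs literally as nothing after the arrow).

aaa->ba; ab->b; bb->

  | ababab => babab => bbab => ab => b
  | bbbbba => bbba => ba
  | aaa => ba
  | bbbba => bba => a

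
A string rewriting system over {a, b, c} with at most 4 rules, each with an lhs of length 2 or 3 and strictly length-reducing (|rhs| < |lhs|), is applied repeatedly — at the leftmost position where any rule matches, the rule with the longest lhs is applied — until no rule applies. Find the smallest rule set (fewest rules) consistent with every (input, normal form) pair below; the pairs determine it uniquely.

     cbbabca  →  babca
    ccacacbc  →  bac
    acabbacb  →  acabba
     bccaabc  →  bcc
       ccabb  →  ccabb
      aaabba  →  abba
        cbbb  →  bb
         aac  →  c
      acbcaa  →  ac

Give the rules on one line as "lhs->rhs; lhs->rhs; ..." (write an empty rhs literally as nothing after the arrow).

aa->; cac->bb; cb->

  | cbbabca => babca
  | ccacacbc => cbbacbc => bacbc => bac
  | acabbacb => acabba
  | bccaabc => bccbc => bcc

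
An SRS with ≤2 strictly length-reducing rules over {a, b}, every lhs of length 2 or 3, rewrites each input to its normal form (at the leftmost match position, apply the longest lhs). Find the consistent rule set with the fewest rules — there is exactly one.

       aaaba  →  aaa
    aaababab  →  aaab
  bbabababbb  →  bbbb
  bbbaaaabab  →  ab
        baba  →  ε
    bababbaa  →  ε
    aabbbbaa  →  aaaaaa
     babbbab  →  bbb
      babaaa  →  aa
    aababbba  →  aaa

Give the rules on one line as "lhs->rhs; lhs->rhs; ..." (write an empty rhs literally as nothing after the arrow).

  | aaaba => aaa
  | aaababab => aaabab => aaab
  | bbabababbb => bbababbb => bbabbb => bbbb
  | bbbaaaabab => bbaaabab => baabab => abab => ab

abb->aa; ba->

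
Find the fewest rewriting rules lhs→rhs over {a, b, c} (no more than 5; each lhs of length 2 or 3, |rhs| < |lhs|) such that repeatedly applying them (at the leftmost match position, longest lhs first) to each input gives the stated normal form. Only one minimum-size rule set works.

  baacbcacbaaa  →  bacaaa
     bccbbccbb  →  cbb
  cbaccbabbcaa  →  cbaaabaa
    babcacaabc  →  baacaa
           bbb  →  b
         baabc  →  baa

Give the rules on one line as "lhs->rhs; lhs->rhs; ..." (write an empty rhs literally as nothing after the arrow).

  | baacbcacbaaa => bacacbaaa => bacaaa
  | bccbbccbb => cbbccbb => cbcbb => cbb
  | cbaccbabbcaa => cbaaabbcaa => cbaaabaa
  | babcacaabc => baacaabc => baacaa

acb->; bbb->b; bc->; ccb->a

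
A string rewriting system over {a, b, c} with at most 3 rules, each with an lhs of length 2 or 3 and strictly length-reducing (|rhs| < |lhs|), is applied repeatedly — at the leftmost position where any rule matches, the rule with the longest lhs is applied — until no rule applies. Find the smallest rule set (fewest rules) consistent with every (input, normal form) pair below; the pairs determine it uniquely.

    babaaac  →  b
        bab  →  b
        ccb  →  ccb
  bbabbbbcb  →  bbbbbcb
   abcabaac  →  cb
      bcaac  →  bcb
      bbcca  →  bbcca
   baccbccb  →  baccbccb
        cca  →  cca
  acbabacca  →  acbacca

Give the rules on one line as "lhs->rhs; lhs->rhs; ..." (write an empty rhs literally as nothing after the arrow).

aac->b; ab->

  | babaaac => baaac => bab => b
  | bab => b
  | ccb
  | bbabbbbcb => bbbbbcb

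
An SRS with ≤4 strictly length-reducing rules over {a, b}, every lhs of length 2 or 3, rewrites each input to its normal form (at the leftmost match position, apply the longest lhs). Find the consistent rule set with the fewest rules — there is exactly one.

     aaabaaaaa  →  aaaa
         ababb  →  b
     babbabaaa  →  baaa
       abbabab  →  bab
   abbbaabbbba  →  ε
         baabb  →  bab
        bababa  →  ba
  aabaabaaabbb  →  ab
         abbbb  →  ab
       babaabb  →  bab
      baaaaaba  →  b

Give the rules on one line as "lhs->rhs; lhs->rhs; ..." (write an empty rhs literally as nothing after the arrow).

aab->ab; aba->; bb->b

  | aaabaaaaa => aabaaaaa => abaaaaa => aaaa
  | ababb => bb => b
  | babbabaaa => bababaaa => bbaaa => baaa
  | abbabab => ababab => bab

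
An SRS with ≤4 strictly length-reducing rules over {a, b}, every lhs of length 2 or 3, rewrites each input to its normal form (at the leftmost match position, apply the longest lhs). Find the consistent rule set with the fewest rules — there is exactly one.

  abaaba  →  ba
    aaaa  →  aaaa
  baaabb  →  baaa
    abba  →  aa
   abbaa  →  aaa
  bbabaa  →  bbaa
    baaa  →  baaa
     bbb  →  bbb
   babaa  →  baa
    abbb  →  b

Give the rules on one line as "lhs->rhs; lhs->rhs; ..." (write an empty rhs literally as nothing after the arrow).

ab->b; abb->a; bab->b

  | abaaba => baaba => baba => ba
  | aaaa
  | baaabb => baaa
  | abba => aa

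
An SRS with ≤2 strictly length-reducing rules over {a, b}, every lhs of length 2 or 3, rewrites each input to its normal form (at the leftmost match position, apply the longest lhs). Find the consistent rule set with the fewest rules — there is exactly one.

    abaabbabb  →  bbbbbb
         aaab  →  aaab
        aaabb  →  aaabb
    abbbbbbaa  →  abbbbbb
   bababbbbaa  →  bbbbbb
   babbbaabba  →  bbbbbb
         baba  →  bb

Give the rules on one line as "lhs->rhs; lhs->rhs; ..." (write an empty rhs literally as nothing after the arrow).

aba->bb; ba->b

  | abaabbabb => bbabbabb => bbbbabb => bbbbbb
  | aaab
  | aaabb
  | abbbbbbaa => abbbbbba => abbbbbb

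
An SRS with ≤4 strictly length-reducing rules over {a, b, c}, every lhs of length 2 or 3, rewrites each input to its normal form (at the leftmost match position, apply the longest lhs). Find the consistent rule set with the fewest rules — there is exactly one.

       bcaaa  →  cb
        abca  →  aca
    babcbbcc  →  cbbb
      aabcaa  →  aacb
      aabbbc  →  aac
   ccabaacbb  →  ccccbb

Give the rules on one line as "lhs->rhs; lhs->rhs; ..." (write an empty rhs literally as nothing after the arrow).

  | bcaaa => baaa => caa => cb
  | abca => aca
  | babcbbcc => cbcbbcc => cbbbcc => cbbbc => cbbb
  | aabcaa => aacaa => aacb

ab->a; ba->c; bc->b; caa->cb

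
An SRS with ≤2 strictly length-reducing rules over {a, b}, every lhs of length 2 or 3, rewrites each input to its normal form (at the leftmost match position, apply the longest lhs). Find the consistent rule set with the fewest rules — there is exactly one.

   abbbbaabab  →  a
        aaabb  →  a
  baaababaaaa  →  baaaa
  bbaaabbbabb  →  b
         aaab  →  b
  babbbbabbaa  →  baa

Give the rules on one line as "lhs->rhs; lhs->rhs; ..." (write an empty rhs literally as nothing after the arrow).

ab->b; bb->a

  | abbbbaabab => bbbbaabab => abbaabab => bbaabab => aaabab => aabab => abab => bab => bb => a
  | aaabb => aabb => abb => bb => a
  | baaababaaaa => baababaaaa => bababaaaa => bbabaaaa => aabaaaa => abaaaa => baaaa
  | bbaaabbbabb => aaaabbbabb => aaabbbabb => aabbbabb => abbbabb => bbbabb => ababb => babb => bbb => ab => b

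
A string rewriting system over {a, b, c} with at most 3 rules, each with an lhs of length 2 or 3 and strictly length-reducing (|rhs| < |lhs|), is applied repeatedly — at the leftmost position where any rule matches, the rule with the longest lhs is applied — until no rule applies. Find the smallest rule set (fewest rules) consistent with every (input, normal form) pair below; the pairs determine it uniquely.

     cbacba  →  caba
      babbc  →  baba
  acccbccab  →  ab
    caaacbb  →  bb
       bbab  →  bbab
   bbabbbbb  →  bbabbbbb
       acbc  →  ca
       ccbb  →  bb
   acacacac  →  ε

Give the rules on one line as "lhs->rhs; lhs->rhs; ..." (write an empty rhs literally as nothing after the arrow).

  | cbacba => cbcba => caba
  | babbc => baba
  | acccbccab => cccbccab => cbccab => cacab => ccab => ab
  | caaacbb => caacbb => cacbb => ccbb => bb

ac->c; bc->a; cc->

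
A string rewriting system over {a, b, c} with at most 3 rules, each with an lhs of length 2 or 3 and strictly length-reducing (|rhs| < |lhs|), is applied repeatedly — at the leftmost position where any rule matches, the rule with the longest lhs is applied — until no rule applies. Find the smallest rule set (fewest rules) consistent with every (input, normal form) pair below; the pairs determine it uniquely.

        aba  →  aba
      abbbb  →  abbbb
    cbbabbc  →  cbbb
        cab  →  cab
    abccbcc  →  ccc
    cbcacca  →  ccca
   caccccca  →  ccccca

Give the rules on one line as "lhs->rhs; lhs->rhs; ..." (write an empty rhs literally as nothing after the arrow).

ac->b; bc->c

  | aba
  | abbbb
  | cbbabbc => cbbabc => cbbac => cbbb
  | cab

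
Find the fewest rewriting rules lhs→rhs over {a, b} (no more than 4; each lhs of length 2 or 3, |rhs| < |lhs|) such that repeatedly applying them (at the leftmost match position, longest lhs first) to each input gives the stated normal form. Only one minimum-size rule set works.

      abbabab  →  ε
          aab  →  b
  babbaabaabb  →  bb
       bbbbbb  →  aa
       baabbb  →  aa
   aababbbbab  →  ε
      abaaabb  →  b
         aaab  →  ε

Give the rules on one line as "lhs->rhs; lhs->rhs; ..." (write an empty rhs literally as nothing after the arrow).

  | abbabab => babab => abab => ab => ε
  | aab => b
  | babbaabaabb => abbaabaabb => baabaabb => aabaabb => baabb => aabb => bb
  | bbbbbb => aabbb => bbb => aa

aab->b; ab->; ba->a; bbb->aa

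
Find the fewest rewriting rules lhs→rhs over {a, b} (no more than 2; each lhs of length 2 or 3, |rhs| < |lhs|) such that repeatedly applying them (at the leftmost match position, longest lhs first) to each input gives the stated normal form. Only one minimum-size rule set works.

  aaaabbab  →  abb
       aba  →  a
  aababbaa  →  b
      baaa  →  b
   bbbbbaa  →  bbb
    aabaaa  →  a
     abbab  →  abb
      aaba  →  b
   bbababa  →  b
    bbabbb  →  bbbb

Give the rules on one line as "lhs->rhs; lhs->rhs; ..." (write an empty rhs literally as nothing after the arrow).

aa->b; ba->

  | aaaabbab => baabbab => abbab => abb
  | aba => a
  | aababbaa => bbabbaa => bbbaa => bba => b
  | baaa => aa => b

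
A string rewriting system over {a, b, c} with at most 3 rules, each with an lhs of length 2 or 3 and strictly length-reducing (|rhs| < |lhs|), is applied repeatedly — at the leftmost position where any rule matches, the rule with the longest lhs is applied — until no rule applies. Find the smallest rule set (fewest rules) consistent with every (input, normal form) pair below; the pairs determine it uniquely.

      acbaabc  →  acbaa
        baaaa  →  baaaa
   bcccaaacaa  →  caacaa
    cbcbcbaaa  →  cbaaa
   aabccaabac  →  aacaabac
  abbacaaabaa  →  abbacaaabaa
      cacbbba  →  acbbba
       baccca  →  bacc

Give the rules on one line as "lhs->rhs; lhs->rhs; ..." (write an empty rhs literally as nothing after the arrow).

bc->; cac->ac; cca->c

  | acbaabc => acbaa
  | baaaa
  | bcccaaacaa => ccaaacaa => caacaa
  | cbcbcbaaa => cbcbaaa => cbaaa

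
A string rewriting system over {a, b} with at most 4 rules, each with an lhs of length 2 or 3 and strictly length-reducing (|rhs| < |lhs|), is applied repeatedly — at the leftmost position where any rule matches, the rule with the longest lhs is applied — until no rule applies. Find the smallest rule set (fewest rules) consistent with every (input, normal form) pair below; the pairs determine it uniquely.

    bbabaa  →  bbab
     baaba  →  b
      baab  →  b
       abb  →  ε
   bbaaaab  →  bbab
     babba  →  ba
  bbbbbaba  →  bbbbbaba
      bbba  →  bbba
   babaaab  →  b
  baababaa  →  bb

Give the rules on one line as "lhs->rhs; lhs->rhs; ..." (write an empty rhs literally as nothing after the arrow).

aa->; aaa->; aab->aa; abb->

  | bbabaa => bbab
  | baaba => baaa => b
  | baab => baa => b
  | abb => ε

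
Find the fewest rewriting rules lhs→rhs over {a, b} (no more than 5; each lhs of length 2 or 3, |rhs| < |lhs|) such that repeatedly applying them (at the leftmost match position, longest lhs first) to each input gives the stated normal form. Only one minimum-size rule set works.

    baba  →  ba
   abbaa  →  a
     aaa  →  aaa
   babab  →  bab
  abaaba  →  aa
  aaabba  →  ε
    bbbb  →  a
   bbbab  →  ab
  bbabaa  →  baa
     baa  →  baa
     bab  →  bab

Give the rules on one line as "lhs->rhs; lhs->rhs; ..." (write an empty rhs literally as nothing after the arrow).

aba->a; abb->bb; bb->a; bba->

  | baba => ba
  | abbaa => bbaa => a
  | aaa
  | babab => bab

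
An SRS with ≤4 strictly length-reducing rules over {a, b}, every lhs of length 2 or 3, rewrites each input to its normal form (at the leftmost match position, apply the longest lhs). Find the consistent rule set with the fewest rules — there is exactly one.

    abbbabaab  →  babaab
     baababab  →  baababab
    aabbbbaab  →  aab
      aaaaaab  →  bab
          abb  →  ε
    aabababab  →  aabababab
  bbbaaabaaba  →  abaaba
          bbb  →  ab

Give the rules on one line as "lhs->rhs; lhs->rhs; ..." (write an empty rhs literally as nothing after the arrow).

  | abbbabaab => babaab
  | baababab
  | aabbbbaab => abbaab => aab
  | aaaaaab => baaaab => bbaab => aaab => bab

aaa->ba; abb->; bb->a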